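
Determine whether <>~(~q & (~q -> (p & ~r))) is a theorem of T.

Not valid

Tableau for the negation ~<>~(~q & (~q -> (p & ~r))):
1. ~<>~(~q & (~q -> (p & ~r))), 0
2. ~q & (~q -> (p & ~r)), 0
3. ~q, 0
4. ~q -> (p & ~r), 0
5. p & ~r, 0
6. p, 0
7. ~r, 0
Accessibility: 0R0
The negation has an open branch (countermodel exists).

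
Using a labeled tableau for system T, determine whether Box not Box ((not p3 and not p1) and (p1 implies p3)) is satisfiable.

Satisfiable

1. Box not Box ((not p3 and not p1) and (p1 implies p3)), u
2. not Box ((not p3 and not p1) and (p1 implies p3)), u
3. not ((not p3 and not p1) and (p1 implies p3)), v
4. not Box ((not p3 and not p1) and (p1 implies p3)), v
5. not (p1 implies p3), v
6. p1, v
7. not p3, v
8. not ((not p3 and not p1) and (p1 implies p3)), w
9. not (p1 implies p3), w
10. p1, w
11. not p3, w
Accessibility: uRu, uRv, vRv, vRw, wRw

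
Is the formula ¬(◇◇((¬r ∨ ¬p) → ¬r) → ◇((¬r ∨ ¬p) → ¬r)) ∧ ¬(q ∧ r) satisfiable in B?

Satisfiable (open branch found)

1. ¬(◇◇((¬r ∨ ¬p) → ¬r) → ◇((¬r ∨ ¬p) → ¬r)) ∧ ¬(q ∧ r), u
2. ¬(◇◇((¬r ∨ ¬p) → ¬r) → ◇((¬r ∨ ¬p) → ¬r)), u
3. ¬(q ∧ r), u
4. ◇◇((¬r ∨ ¬p) → ¬r), u
5. ¬◇((¬r ∨ ¬p) → ¬r), u
6. ¬((¬r ∨ ¬p) → ¬r), u
7. ¬r ∨ ¬p, u
8. r, u
9. ¬q, u
10. ¬p, u
11. ◇((¬r ∨ ¬p) → ¬r), v
12. ¬((¬r ∨ ¬p) → ¬r), v
13. ¬r ∨ ¬p, v
14. r, v
15. ¬p, v
16. (¬r ∨ ¬p) → ¬r, w
17. ¬r, w
Accessibility: uRu, uRv, vRu, vRv, vRw, wRv, wRw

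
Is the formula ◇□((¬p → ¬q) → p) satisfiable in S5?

Satisfiable

1. ◇□((¬p → ¬q) → p), 0
2. □((¬p → ¬q) → p), 1
3. (¬p → ¬q) → p, 0
4. (¬p → ¬q) → p, 1
5. p, 0
6. p, 1
Accessibility: 0R0, 0R1, 1R0, 1R1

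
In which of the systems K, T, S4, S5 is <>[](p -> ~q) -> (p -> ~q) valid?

S5-tableau for the negation ~(<>[](p -> ~q) -> (p -> ~q)):
1. ~(<>[](p -> ~q) -> (p -> ~q)), 0
2. <>[](p -> ~q), 0
3. ~(p -> ~q), 0
4. p, 0
5. q, 0
6. [](p -> ~q), 1
7. p -> ~q, 0
8. p -> ~q, 1
9. ~q, 0
Accessibility: 0R0, 0R1, 1R0, 1R1
Branch closes: q and ~q both at 0.
Every branch closes (one shown): valid in S5.
S4-tableau for the negation ~(<>[](p -> ~q) -> (p -> ~q)):
1. ~(<>[](p -> ~q) -> (p -> ~q)), 0
2. <>[](p -> ~q), 0
3. ~(p -> ~q), 0
4. p, 0
5. q, 0
6. [](p -> ~q), 1
7. p -> ~q, 1
8. ~q, 1
Accessibility: 0R0, 0R1, 1R1
Complete open branch: countermodel on an S4-frame, so not valid in S4, nor in K, T (the same frame is also a K-frame and a T-frame).

S5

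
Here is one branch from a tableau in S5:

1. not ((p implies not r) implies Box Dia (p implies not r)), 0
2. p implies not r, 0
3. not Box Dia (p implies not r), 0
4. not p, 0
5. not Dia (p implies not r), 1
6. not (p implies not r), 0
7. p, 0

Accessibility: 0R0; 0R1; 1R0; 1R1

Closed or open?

Both p and not p appear at 0.

Closed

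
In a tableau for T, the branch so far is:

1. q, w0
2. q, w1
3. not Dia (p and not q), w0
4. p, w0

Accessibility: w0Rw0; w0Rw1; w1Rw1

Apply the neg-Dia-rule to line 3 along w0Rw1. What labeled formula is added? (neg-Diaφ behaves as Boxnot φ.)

neg-Diaφ behaves as Boxnot φ: propagate the negated body to each accessible world.

not (p and not q), w1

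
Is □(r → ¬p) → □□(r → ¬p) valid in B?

Tableau for the negation ¬(□(r → ¬p) → □□(r → ¬p)):
1. ¬(□(r → ¬p) → □□(r → ¬p)), 0
2. □(r → ¬p), 0
3. ¬□□(r → ¬p), 0
4. r → ¬p, 0
5. ¬p, 0
6. ¬□(r → ¬p), 1
7. r → ¬p, 1
8. ¬p, 1
9. ¬(r → ¬p), 2
10. r, 2
11. p, 2
Accessibility: 0R0, 0R1, 1R0, 1R1, 1R2, 2R1, 2R2
The negation has an open branch (countermodel exists).

Invalid (countermodel exists)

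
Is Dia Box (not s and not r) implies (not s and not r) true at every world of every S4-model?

No, not valid

Tableau for the negation not (Dia Box (not s and not r) implies (not s and not r)):
1. not (Dia Box (not s and not r) implies (not s and not r)), u
2. Dia Box (not s and not r), u   [neg-implies-rule on 1]
3. not (not s and not r), u   [neg-implies-rule on 1]
4. r, u   [neg-and-rule on 3 (branches; this branch)]
5. Box (not s and not r), v   [Dia-rule on 2: fresh world v, uRv]
6. not s and not r, v   [Box-rule on 5 via vRv]
7. not s, v   [and-rule on 6]
8. not r, v   [and-rule on 6]
Accessibility: uRu, uRv, vRv
The negation has an open branch (countermodel exists).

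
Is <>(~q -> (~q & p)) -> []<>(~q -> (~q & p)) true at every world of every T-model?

No, not valid

Tableau for the negation ~(<>(~q -> (~q & p)) -> []<>(~q -> (~q & p))):
1. ~(<>(~q -> (~q & p)) -> []<>(~q -> (~q & p))), u
2. <>(~q -> (~q & p)), u
3. ~[]<>(~q -> (~q & p)), u
4. ~q -> (~q & p), v
5. ~q & p, v
6. ~q, v
7. p, v
8. ~<>(~q -> (~q & p)), w
9. ~(~q -> (~q & p)), w
10. ~q, w
11. ~(~q & p), w
12. ~p, w
Accessibility: uRu, uRv, uRw, vRv, wRw
The negation has an open branch (countermodel exists).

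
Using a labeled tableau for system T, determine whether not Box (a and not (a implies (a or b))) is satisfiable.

1. not Box (a and not (a implies (a or b))), w0
2. not (a and not (a implies (a or b))), w1
3. a implies (a or b), w1
4. a or b, w1
5. b, w1
Accessibility: w0Rw0, w0Rw1, w1Rw1

Satisfiable (open branch found)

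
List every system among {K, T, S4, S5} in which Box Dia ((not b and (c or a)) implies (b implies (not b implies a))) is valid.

T, S4, S5

K-tableau for the negation not Box Dia ((not b and (c or a)) implies (b implies (not b implies a))):
1. not Box Dia ((not b and (c or a)) implies (b implies (not b implies a))), 0
2. not Dia ((not b and (c or a)) implies (b implies (not b implies a))), 1
Accessibility: 0R1
Complete open branch: countermodel on a K-frame, so not valid in K.
T-tableau for the negation not Box Dia ((not b and (c or a)) implies (b implies (not b implies a))):
1. not Box Dia ((not b and (c or a)) implies (b implies (not b implies a))), 0
2. not Dia ((not b and (c or a)) implies (b implies (not b implies a))), 1
3. not ((not b and (c or a)) implies (b implies (not b implies a))), 1
4. not b and (c or a), 1
5. not (b implies (not b implies a)), 1
6. not b, 1
7. c or a, 1
8. b, 1
9. not (not b implies a), 1
Accessibility: 0R0, 0R1, 1R1
Branch closes: b and not b both at 1.
Every branch closes (one shown): valid in T, hence also in S4, S5 (every theorem of T is a theorem of S4 and S5).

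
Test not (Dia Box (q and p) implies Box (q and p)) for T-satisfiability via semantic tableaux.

Satisfiable (open branch found)

1. not (Dia Box (q and p) implies Box (q and p)), 0
2. Dia Box (q and p), 0
3. not Box (q and p), 0
4. Box (q and p), 1
5. q and p, 1
6. q, 1
7. p, 1
8. not (q and p), 2
9. not p, 2
Accessibility: 0R0, 0R1, 0R2, 1R1, 2R2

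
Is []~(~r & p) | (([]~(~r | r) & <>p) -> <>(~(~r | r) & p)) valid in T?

Tableau for the negation ~([]~(~r & p) | (([]~(~r | r) & <>p) -> <>(~(~r | r) & p))):
1. ~([]~(~r & p) | (([]~(~r | r) & <>p) -> <>(~(~r | r) & p))), u
2. ~[]~(~r & p), u
3. ~(([]~(~r | r) & <>p) -> <>(~(~r | r) & p)), u
4. []~(~r | r) & <>p, u
5. ~<>(~(~r | r) & p), u
6. []~(~r | r), u
7. <>p, u
8. ~(~(~r | r) & p), u
9. ~(~r | r), u
10. r, u
11. ~r, u
Accessibility: uRu
Branch closes: r and ~r both at u.
All branches of the negation close; one closing branch shown above.

Valid in T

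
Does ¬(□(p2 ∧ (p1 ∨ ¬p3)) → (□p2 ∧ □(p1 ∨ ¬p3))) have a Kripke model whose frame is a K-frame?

1. ¬(□(p2 ∧ (p1 ∨ ¬p3)) → (□p2 ∧ □(p1 ∨ ¬p3))), 0
2. □(p2 ∧ (p1 ∨ ¬p3)), 0
3. ¬(□p2 ∧ □(p1 ∨ ¬p3)), 0
4. ¬□(p1 ∨ ¬p3), 0
5. ¬(p1 ∨ ¬p3), 1
6. ¬p1, 1
7. p3, 1
8. p2 ∧ (p1 ∨ ¬p3), 1
9. p2, 1
10. p1 ∨ ¬p3, 1
11. ¬p3, 1
Accessibility: 0R1
Branch closes: p3 and ¬p3 both at 1.
Every branch closes; the branch above is one of them.

Unsatisfiable (every branch closes)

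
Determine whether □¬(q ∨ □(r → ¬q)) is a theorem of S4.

Tableau for the negation ¬□¬(q ∨ □(r → ¬q)):
1. ¬□¬(q ∨ □(r → ¬q)), 0
2. q ∨ □(r → ¬q), 1   [¬□-rule on 1: fresh world 1, 0R1]
3. □(r → ¬q), 1   [∨-rule on 2 (branches; this branch)]
4. r → ¬q, 1   [□-rule on 3 via 1R1]
5. ¬q, 1   [→-rule on 4 (branches; this branch)]
Accessibility: 0R0, 0R1, 1R1
The negation has an open branch (countermodel exists).

Not valid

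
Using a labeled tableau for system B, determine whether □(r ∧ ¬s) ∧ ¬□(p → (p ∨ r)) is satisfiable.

Unsatisfiable

1. □(r ∧ ¬s) ∧ ¬□(p → (p ∨ r)), w0
2. □(r ∧ ¬s), w0
3. ¬□(p → (p ∨ r)), w0
4. r ∧ ¬s, w0
5. r, w0
6. ¬s, w0
7. ¬(p → (p ∨ r)), w1
8. p, w1
9. ¬(p ∨ r), w1
10. ¬p, w1
11. ¬r, w1
Accessibility: w0Rw0, w0Rw1, w1Rw0, w1Rw1
Branch closes: p and ¬p both at w1.
Every branch closes; the branch above is one of them.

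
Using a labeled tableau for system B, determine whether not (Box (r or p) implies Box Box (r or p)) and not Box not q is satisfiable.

Yes, satisfiable

1. not (Box (r or p) implies Box Box (r or p)) and not Box not q, u
2. not (Box (r or p) implies Box Box (r or p)), u
3. not Box not q, u
4. Box (r or p), u
5. not Box Box (r or p), u
6. r or p, u
7. p, u
8. q, v
9. r or p, v
10. p, v
11. not Box (r or p), w
12. r or p, w
13. p, w
14. not (r or p), x
15. not r, x
16. not p, x
Accessibility: uRu, uRv, uRw, vRu, vRv, wRu, wRw, wRx, xRw, xRx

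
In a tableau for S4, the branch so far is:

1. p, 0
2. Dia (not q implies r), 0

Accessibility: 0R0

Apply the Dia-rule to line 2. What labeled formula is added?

a fresh world 1 with 0R1, and not q implies r at 1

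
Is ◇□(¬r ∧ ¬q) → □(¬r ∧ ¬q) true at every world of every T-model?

Not valid

Tableau for the negation ¬(◇□(¬r ∧ ¬q) → □(¬r ∧ ¬q)):
1. ¬(◇□(¬r ∧ ¬q) → □(¬r ∧ ¬q)), 0
2. ◇□(¬r ∧ ¬q), 0
3. ¬□(¬r ∧ ¬q), 0
4. □(¬r ∧ ¬q), 1
5. ¬r ∧ ¬q, 1
6. ¬r, 1
7. ¬q, 1
8. ¬(¬r ∧ ¬q), 2
9. q, 2
Accessibility: 0R0, 0R1, 0R2, 1R1, 2R2
The negation has an open branch (countermodel exists).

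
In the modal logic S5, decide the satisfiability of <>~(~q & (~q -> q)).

Satisfiable (open branch found)

1. <>~(~q & (~q -> q)), w0
2. ~(~q & (~q -> q)), w1
3. ~(~q -> q), w1
4. ~q, w1
Accessibility: w0Rw0, w0Rw1, w1Rw0, w1Rw1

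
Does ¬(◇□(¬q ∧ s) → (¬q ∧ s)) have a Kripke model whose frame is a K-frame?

1. ¬(◇□(¬q ∧ s) → (¬q ∧ s)), u
2. ◇□(¬q ∧ s), u
3. ¬(¬q ∧ s), u
4. ¬s, u
5. □(¬q ∧ s), v
Accessibility: uRv

Satisfiable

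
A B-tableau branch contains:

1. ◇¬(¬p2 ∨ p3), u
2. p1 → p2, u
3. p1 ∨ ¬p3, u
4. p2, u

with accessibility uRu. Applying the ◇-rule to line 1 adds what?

a fresh world v with uRv, and ¬(¬p2 ∨ p3) at v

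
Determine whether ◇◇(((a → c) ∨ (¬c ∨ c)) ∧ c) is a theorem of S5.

Tableau for the negation ¬◇◇(((a → c) ∨ (¬c ∨ c)) ∧ c):
1. ¬◇◇(((a → c) ∨ (¬c ∨ c)) ∧ c), 0
2. ¬◇(((a → c) ∨ (¬c ∨ c)) ∧ c), 0
3. ¬(((a → c) ∨ (¬c ∨ c)) ∧ c), 0
4. ¬c, 0
Accessibility: 0R0
The negation has an open branch (countermodel exists).

No, not valid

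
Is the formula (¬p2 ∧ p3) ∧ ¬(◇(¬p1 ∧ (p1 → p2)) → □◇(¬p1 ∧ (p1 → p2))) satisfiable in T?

Yes, satisfiable

1. (¬p2 ∧ p3) ∧ ¬(◇(¬p1 ∧ (p1 → p2)) → □◇(¬p1 ∧ (p1 → p2))), u
2. ¬p2 ∧ p3, u
3. ¬(◇(¬p1 ∧ (p1 → p2)) → □◇(¬p1 ∧ (p1 → p2))), u
4. ¬p2, u
5. p3, u
6. ◇(¬p1 ∧ (p1 → p2)), u
7. ¬□◇(¬p1 ∧ (p1 → p2)), u
8. ¬p1 ∧ (p1 → p2), v
9. ¬p1, v
10. p1 → p2, v
11. p2, v
12. ¬◇(¬p1 ∧ (p1 → p2)), w
13. ¬(¬p1 ∧ (p1 → p2)), w
14. ¬(p1 → p2), w
15. p1, w
16. ¬p2, w
Accessibility: uRu, uRv, uRw, vRv, wRw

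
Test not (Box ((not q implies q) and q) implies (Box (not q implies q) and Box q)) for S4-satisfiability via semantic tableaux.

1. not (Box ((not q implies q) and q) implies (Box (not q implies q) and Box q)), 0
2. Box ((not q implies q) and q), 0
3. not (Box (not q implies q) and Box q), 0
4. (not q implies q) and q, 0
5. not q implies q, 0
6. q, 0
7. not Box (not q implies q), 0
8. not (not q implies q), 1
9. not q, 1
10. (not q implies q) and q, 1
11. not q implies q, 1
12. q, 1
Accessibility: 0R0, 0R1, 1R1
Branch closes: q and not q both at 1.
Every branch closes; the branch above is one of them.

No, unsatisfiable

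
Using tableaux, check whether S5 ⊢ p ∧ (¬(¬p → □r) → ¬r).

No, not valid

Tableau for the negation ¬(p ∧ (¬(¬p → □r) → ¬r)):
1. ¬(p ∧ (¬(¬p → □r) → ¬r)), 0
2. ¬(¬(¬p → □r) → ¬r), 0   [¬∧-rule on 1 (branches; this branch)]
3. ¬(¬p → □r), 0   [¬→-rule on 2]
4. r, 0   [¬→-rule on 2]
5. ¬p, 0   [¬→-rule on 3]
6. ¬□r, 0   [¬→-rule on 3]
7. ¬r, 1   [¬□-rule on 6: fresh world 1, 0R1]
Accessibility: 0R0, 0R1, 1R0, 1R1
The negation has an open branch (countermodel exists).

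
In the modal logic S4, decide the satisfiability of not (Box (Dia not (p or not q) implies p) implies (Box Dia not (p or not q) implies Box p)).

1. not (Box (Dia not (p or not q) implies p) implies (Box Dia not (p or not q) implies Box p)), w0
2. Box (Dia not (p or not q) implies p), w0
3. not (Box Dia not (p or not q) implies Box p), w0
4. Box Dia not (p or not q), w0
5. not Box p, w0
6. Dia not (p or not q) implies p, w0
7. Dia not (p or not q), w0
8. not Dia not (p or not q), w0
9. p or not q, w0
10. not q, w0
11. not p, w1
12. Dia not (p or not q) implies p, w1
13. Dia not (p or not q), w1
14. p or not q, w1
15. not Dia not (p or not q), w1
16. not q, w1
17. not (p or not q), w2
18. not p, w2
19. q, w2
20. Dia not (p or not q) implies p, w2
21. Dia not (p or not q), w2
22. p or not q, w2
23. not Dia not (p or not q), w2
24. not q, w2
Accessibility: w0Rw0, w0Rw1, w0Rw2, w1Rw1, w2Rw2
Branch closes: q and not q both at w2.
(One branch shown.) All branches close.

No, unsatisfiable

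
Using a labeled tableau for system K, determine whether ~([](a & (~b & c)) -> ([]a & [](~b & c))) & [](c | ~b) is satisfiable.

1. ~([](a & (~b & c)) -> ([]a & [](~b & c))) & [](c | ~b), w0
2. ~([](a & (~b & c)) -> ([]a & [](~b & c))), w0   [&-rule on 1]
3. [](c | ~b), w0   [&-rule on 1]
4. [](a & (~b & c)), w0   [~->-rule on 2]
5. ~([]a & [](~b & c)), w0   [~->-rule on 2]
6. ~[](~b & c), w0   [~&-rule on 5 (branches; this branch)]
7. ~(~b & c), w1   [~[]-rule on 6: fresh world w1, w0Rw1]
8. c | ~b, w1   [[]-rule on 3 via w0Rw1]
9. a & (~b & c), w1   [[]-rule on 4 via w0Rw1]
10. a, w1   [&-rule on 9]
11. ~b & c, w1   [&-rule on 9]
12. ~b, w1   [&-rule on 11]
13. c, w1   [&-rule on 11]
14. ~c, w1   [~&-rule on 7 (branches; this branch)]
Accessibility: w0Rw1
Branch closes: c and ~c both at w1.
(One branch shown.) All branches close.

Unsatisfiable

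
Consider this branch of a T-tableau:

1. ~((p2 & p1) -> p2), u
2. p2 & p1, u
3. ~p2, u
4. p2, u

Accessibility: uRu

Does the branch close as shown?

Yes, closed

Both p2 and ~p2 appear at u.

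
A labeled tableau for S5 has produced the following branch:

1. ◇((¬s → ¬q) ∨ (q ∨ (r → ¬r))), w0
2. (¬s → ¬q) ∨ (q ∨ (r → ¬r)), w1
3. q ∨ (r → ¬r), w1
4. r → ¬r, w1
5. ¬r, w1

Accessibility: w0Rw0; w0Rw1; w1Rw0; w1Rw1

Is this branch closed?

No, open

No atom appears with both signs at the same world.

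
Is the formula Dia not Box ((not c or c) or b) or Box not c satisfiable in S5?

Yes, satisfiable

1. Dia not Box ((not c or c) or b) or Box not c, u
2. Box not c, u
3. not c, u
Accessibility: uRu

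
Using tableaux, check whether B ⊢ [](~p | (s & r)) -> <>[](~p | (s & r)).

Tableau for the negation ~([](~p | (s & r)) -> <>[](~p | (s & r))):
1. ~([](~p | (s & r)) -> <>[](~p | (s & r))), u
2. [](~p | (s & r)), u   [~->-rule on 1]
3. ~<>[](~p | (s & r)), u   [~->-rule on 1]
4. ~p | (s & r), u   [[]-rule on 2 via uRu]
5. ~[](~p | (s & r)), u   [~<>-rule on 3 via uRu]
6. s & r, u   [|-rule on 4 (branches; this branch)]
7. s, u   [&-rule on 6]
8. r, u   [&-rule on 6]
9. ~(~p | (s & r)), v   [~[]-rule on 5: fresh world v, uRv]
10. p, v   [~|-rule on 9]
11. ~(s & r), v   [~|-rule on 9]
12. ~p | (s & r), v   [[]-rule on 2 via uRv]
13. ~[](~p | (s & r)), v   [~<>-rule on 3 via uRv]
14. ~r, v   [~&-rule on 11 (branches; this branch)]
15. s & r, v   [|-rule on 12 (branches; this branch)]
16. s, v   [&-rule on 15]
17. r, v   [&-rule on 15]
Accessibility: uRu, uRv, vRu, vRv
Branch closes: r and ~r both at v.
Every branch of the negation's tableau closes; the branch above is one of them.

Valid in B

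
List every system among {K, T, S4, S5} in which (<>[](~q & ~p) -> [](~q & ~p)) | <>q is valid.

S5

S5-tableau for the negation ~((<>[](~q & ~p) -> [](~q & ~p)) | <>q):
1. ~((<>[](~q & ~p) -> [](~q & ~p)) | <>q), u
2. ~(<>[](~q & ~p) -> [](~q & ~p)), u
3. ~<>q, u
4. <>[](~q & ~p), u
5. ~[](~q & ~p), u
6. ~q, u
7. [](~q & ~p), v
8. ~q, v
9. ~q & ~p, u
10. ~p, u
11. ~q & ~p, v
12. ~p, v
13. ~(~q & ~p), w
14. ~q, w
15. ~q & ~p, w
16. ~p, w
17. p, w
Accessibility: uRu, uRv, uRw, vRu, vRv, vRw, wRu, wRv, wRw
Branch closes: p and ~p both at w.
Every branch closes (one shown): valid in S5.
S4-tableau for the negation ~((<>[](~q & ~p) -> [](~q & ~p)) | <>q):
1. ~((<>[](~q & ~p) -> [](~q & ~p)) | <>q), u
2. ~(<>[](~q & ~p) -> [](~q & ~p)), u
3. ~<>q, u
4. <>[](~q & ~p), u
5. ~[](~q & ~p), u
6. ~q, u
7. [](~q & ~p), v
8. ~q, v
9. ~q & ~p, v
10. ~p, v
11. ~(~q & ~p), w
12. ~q, w
13. p, w
Accessibility: uRu, uRv, uRw, vRv, wRw
Complete open branch: countermodel on an S4-frame, so not valid in S4, nor in K, T (the same frame is also a K-frame and a T-frame).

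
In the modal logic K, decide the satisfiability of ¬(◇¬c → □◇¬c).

Satisfiable

1. ¬(◇¬c → □◇¬c), u
2. ◇¬c, u
3. ¬□◇¬c, u
4. ¬c, v
5. ¬◇¬c, w
Accessibility: uRv, uRw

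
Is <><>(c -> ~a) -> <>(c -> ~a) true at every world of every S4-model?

Yes, valid

Tableau for the negation ~(<><>(c -> ~a) -> <>(c -> ~a)):
1. ~(<><>(c -> ~a) -> <>(c -> ~a)), 0
2. <><>(c -> ~a), 0
3. ~<>(c -> ~a), 0
4. ~(c -> ~a), 0
5. c, 0
6. a, 0
7. <>(c -> ~a), 1
8. ~(c -> ~a), 1
9. c, 1
10. a, 1
11. c -> ~a, 2
12. ~(c -> ~a), 2
13. c, 2
14. a, 2
15. ~a, 2
Accessibility: 0R0, 0R1, 0R2, 1R1, 1R2, 2R2
Branch closes: a and ~a both at 2.
Every branch of the negation's tableau closes; the branch above is one of them.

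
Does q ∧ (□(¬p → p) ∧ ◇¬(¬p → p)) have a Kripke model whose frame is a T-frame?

1. q ∧ (□(¬p → p) ∧ ◇¬(¬p → p)), u
2. q, u
3. □(¬p → p) ∧ ◇¬(¬p → p), u
4. □(¬p → p), u
5. ◇¬(¬p → p), u
6. ¬p → p, u
7. p, u
8. ¬(¬p → p), v
9. ¬p, v
10. ¬p → p, v
11. p, v
Accessibility: uRu, uRv, vRv
Branch closes: p and ¬p both at v.
(One branch shown.) All branches close.

Unsatisfiable (every branch closes)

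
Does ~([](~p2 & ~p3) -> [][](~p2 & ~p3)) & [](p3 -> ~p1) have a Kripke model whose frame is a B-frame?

1. ~([](~p2 & ~p3) -> [][](~p2 & ~p3)) & [](p3 -> ~p1), 0
2. ~([](~p2 & ~p3) -> [][](~p2 & ~p3)), 0
3. [](p3 -> ~p1), 0
4. [](~p2 & ~p3), 0
5. ~[][](~p2 & ~p3), 0
6. p3 -> ~p1, 0
7. ~p2 & ~p3, 0
8. ~p2, 0
9. ~p3, 0
10. ~p1, 0
11. ~[](~p2 & ~p3), 1
12. p3 -> ~p1, 1
13. ~p2 & ~p3, 1
14. ~p2, 1
15. ~p3, 1
16. ~p1, 1
17. ~(~p2 & ~p3), 2
18. p3, 2
Accessibility: 0R0, 0R1, 1R0, 1R1, 1R2, 2R1, 2R2

Satisfiable (open branch found)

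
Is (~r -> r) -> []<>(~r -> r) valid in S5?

Yes, valid

Tableau for the negation ~((~r -> r) -> []<>(~r -> r)):
1. ~((~r -> r) -> []<>(~r -> r)), 0
2. ~r -> r, 0   [~->-rule on 1]
3. ~[]<>(~r -> r), 0   [~->-rule on 1]
4. r, 0   [->-rule on 2 (branches; this branch)]
5. ~<>(~r -> r), 1   [~[]-rule on 3: fresh world 1, 0R1]
6. ~(~r -> r), 0   [~<>-rule on 5 via 1R0]
7. ~r, 0   [~->-rule on 6]
Accessibility: 0R0, 0R1, 1R0, 1R1
Branch closes: r and ~r both at 0.
All branches of the negation close; one closing branch shown above.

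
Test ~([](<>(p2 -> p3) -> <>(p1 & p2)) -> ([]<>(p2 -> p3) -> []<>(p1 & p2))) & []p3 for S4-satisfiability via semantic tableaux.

Unsatisfiable

1. ~([](<>(p2 -> p3) -> <>(p1 & p2)) -> ([]<>(p2 -> p3) -> []<>(p1 & p2))) & []p3, w0
2. ~([](<>(p2 -> p3) -> <>(p1 & p2)) -> ([]<>(p2 -> p3) -> []<>(p1 & p2))), w0   [&-rule on 1]
3. []p3, w0   [&-rule on 1]
4. [](<>(p2 -> p3) -> <>(p1 & p2)), w0   [~->-rule on 2]
5. ~([]<>(p2 -> p3) -> []<>(p1 & p2)), w0   [~->-rule on 2]
6. []<>(p2 -> p3), w0   [~->-rule on 5]
7. ~[]<>(p1 & p2), w0   [~->-rule on 5]
8. p3, w0   [[]-rule on 3 via w0Rw0]
9. <>(p2 -> p3) -> <>(p1 & p2), w0   [[]-rule on 4 via w0Rw0]
10. <>(p2 -> p3), w0   [[]-rule on 6 via w0Rw0]
11. <>(p1 & p2), w0   [->-rule on 9 (branches; this branch)]
12. ~<>(p1 & p2), w1   [~[]-rule on 7: fresh world w1, w0Rw1]
13. p3, w1   [[]-rule on 3 via w0Rw1]
14. <>(p2 -> p3) -> <>(p1 & p2), w1   [[]-rule on 4 via w0Rw1]
15. <>(p2 -> p3), w1   [[]-rule on 6 via w0Rw1]
16. ~(p1 & p2), w1   [~<>-rule on 12 via w1Rw1]
17. <>(p1 & p2), w1   [->-rule on 14 (branches; this branch)]
18. ~p2, w1   [~&-rule on 16 (branches; this branch)]
19. p2 -> p3, w2   [<>-rule on 10: fresh world w2, w0Rw2]
20. p3, w2   [[]-rule on 3 via w0Rw2]
21. <>(p2 -> p3) -> <>(p1 & p2), w2   [[]-rule on 4 via w0Rw2]
22. <>(p2 -> p3), w2   [[]-rule on 6 via w0Rw2]
23. <>(p1 & p2), w2   [->-rule on 21 (branches; this branch)]
24. p1 & p2, w3   [<>-rule on 11: fresh world w3, w0Rw3]
25. p1, w3   [&-rule on 24]
26. p2, w3   [&-rule on 24]
27. p3, w3   [[]-rule on 3 via w0Rw3]
28. <>(p2 -> p3) -> <>(p1 & p2), w3   [[]-rule on 4 via w0Rw3]
29. <>(p2 -> p3), w3   [[]-rule on 6 via w0Rw3]
30. <>(p1 & p2), w3   [->-rule on 28 (branches; this branch)]
31. p2 -> p3, w4   [<>-rule on 15: fresh world w4, w1Rw4]
32. p3, w4   [[]-rule on 3 via w0Rw4]
33. <>(p2 -> p3) -> <>(p1 & p2), w4   [[]-rule on 4 via w0Rw4]
34. <>(p2 -> p3), w4   [[]-rule on 6 via w0Rw4]
35. ~(p1 & p2), w4   [~<>-rule on 12 via w1Rw4]
36. <>(p1 & p2), w4   [->-rule on 33 (branches; this branch)]
37. ~p2, w4   [~&-rule on 35 (branches; this branch)]
38. p1 & p2, w5   [<>-rule on 17: fresh world w5, w1Rw5]
39. p1, w5   [&-rule on 38]
40. p2, w5   [&-rule on 38]
41. p3, w5   [[]-rule on 3 via w0Rw5]
42. <>(p2 -> p3) -> <>(p1 & p2), w5   [[]-rule on 4 via w0Rw5]
43. <>(p2 -> p3), w5   [[]-rule on 6 via w0Rw5]
44. ~(p1 & p2), w5   [~<>-rule on 12 via w1Rw5]
45. ~<>(p2 -> p3), w5   [->-rule on 42 (branches; this branch)]
46. ~(p2 -> p3), w5   [~<>-rule on 45 via w5Rw5]
47. ~p3, w5   [~->-rule on 46]
Accessibility: w0Rw0, w0Rw1, w0Rw2, w0Rw3, w0Rw4, w0Rw5, w1Rw1, w1Rw4, w1Rw5, w2Rw2, w3Rw3, w4Rw4, w5Rw5
Branch closes: p3 and ~p3 both at w5.
(One branch shown.) All branches close.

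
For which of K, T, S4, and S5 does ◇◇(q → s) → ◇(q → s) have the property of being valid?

S4-tableau for the negation ¬(◇◇(q → s) → ◇(q → s)):
1. ¬(◇◇(q → s) → ◇(q → s)), 0
2. ◇◇(q → s), 0
3. ¬◇(q → s), 0
4. ¬(q → s), 0
5. q, 0
6. ¬s, 0
7. ◇(q → s), 1
8. ¬(q → s), 1
9. q, 1
10. ¬s, 1
11. q → s, 2
12. ¬(q → s), 2
13. q, 2
14. ¬s, 2
15. s, 2
Accessibility: 0R0, 0R1, 0R2, 1R1, 1R2, 2R2
Branch closes: s and ¬s both at 2.
Every branch closes (one shown): valid in S4, hence also in S5 (every theorem of S4 is a theorem of S5).
T-tableau for the negation ¬(◇◇(q → s) → ◇(q → s)):
1. ¬(◇◇(q → s) → ◇(q → s)), 0
2. ◇◇(q → s), 0
3. ¬◇(q → s), 0
4. ¬(q → s), 0
5. q, 0
6. ¬s, 0
7. ◇(q → s), 1
8. ¬(q → s), 1
9. q, 1
10. ¬s, 1
11. q → s, 2
12. s, 2
Accessibility: 0R0, 0R1, 1R1, 1R2, 2R2
Complete open branch: countermodel on a T-frame, so not valid in T, nor in K (the same frame is also a K-frame).

S4, S5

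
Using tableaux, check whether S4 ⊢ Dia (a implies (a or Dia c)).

Tableau for the negation not Dia (a implies (a or Dia c)):
1. not Dia (a implies (a or Dia c)), 0
2. not (a implies (a or Dia c)), 0
3. a, 0
4. not (a or Dia c), 0
5. not a, 0
6. not Dia c, 0
Accessibility: 0R0
Branch closes: a and not a both at 0.
Every branch of the negation's tableau closes; the branch above is one of them.

Valid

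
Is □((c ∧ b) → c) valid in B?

Yes, valid

Tableau for the negation ¬□((c ∧ b) → c):
1. ¬□((c ∧ b) → c), u
2. ¬((c ∧ b) → c), v   [¬□-rule on 1: fresh world v, uRv]
3. c ∧ b, v   [¬→-rule on 2]
4. ¬c, v   [¬→-rule on 2]
5. c, v   [∧-rule on 3]
6. b, v   [∧-rule on 3]
Accessibility: uRu, uRv, vRu, vRv
Branch closes: c and ¬c both at v.
Every branch of the negation's tableau closes; the branch above is one of them.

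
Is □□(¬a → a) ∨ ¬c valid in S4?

No, not valid

Tableau for the negation ¬(□□(¬a → a) ∨ ¬c):
1. ¬(□□(¬a → a) ∨ ¬c), w0
2. ¬□□(¬a → a), w0
3. c, w0
4. ¬□(¬a → a), w1
5. ¬(¬a → a), w2
6. ¬a, w2
Accessibility: w0Rw0, w0Rw1, w0Rw2, w1Rw1, w1Rw2, w2Rw2
The negation has an open branch (countermodel exists).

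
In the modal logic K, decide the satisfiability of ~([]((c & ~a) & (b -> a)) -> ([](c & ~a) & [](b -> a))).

Unsatisfiable (every branch closes)

1. ~([]((c & ~a) & (b -> a)) -> ([](c & ~a) & [](b -> a))), w0
2. []((c & ~a) & (b -> a)), w0   [~->-rule on 1]
3. ~([](c & ~a) & [](b -> a)), w0   [~->-rule on 1]
4. ~[](b -> a), w0   [~&-rule on 3 (branches; this branch)]
5. ~(b -> a), w1   [~[]-rule on 4: fresh world w1, w0Rw1]
6. b, w1   [~->-rule on 5]
7. ~a, w1   [~->-rule on 5]
8. (c & ~a) & (b -> a), w1   [[]-rule on 2 via w0Rw1]
9. c & ~a, w1   [&-rule on 8]
10. b -> a, w1   [&-rule on 8]
11. c, w1   [&-rule on 9]
12. a, w1   [->-rule on 10 (branches; this branch)]
Accessibility: w0Rw1
Branch closes: a and ~a both at w1.
All branches of the tableau close; one closing branch shown above.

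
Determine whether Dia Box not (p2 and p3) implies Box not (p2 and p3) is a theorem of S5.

Tableau for the negation not (Dia Box not (p2 and p3) implies Box not (p2 and p3)):
1. not (Dia Box not (p2 and p3) implies Box not (p2 and p3)), w0
2. Dia Box not (p2 and p3), w0
3. not Box not (p2 and p3), w0
4. Box not (p2 and p3), w1
5. not (p2 and p3), w0
6. not (p2 and p3), w1
7. not p3, w0
8. not p3, w1
9. p2 and p3, w2
10. p2, w2
11. p3, w2
12. not (p2 and p3), w2
13. not p3, w2
Accessibility: w0Rw0, w0Rw1, w0Rw2, w1Rw0, w1Rw1, w1Rw2, w2Rw0, w2Rw1, w2Rw2
Branch closes: p3 and not p3 both at w2.
Every branch of the negation's tableau closes; the branch above is one of them.

Valid in S5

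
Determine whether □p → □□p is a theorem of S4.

Tableau for the negation ¬(□p → □□p):
1. ¬(□p → □□p), 0
2. □p, 0   [¬→-rule on 1]
3. ¬□□p, 0   [¬→-rule on 1]
4. p, 0   [□-rule on 2 via 0R0]
5. ¬□p, 1   [¬□-rule on 3: fresh world 1, 0R1]
6. p, 1   [□-rule on 2 via 0R1]
7. ¬p, 2   [¬□-rule on 5: fresh world 2, 1R2]
8. p, 2   [□-rule on 2 via 0R2]
Accessibility: 0R0, 0R1, 0R2, 1R1, 1R2, 2R2
Branch closes: p and ¬p both at 2.
Every branch of the negation's tableau closes; the branch above is one of them.

Yes, valid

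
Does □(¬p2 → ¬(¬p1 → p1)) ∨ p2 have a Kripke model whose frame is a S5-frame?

1. □(¬p2 → ¬(¬p1 → p1)) ∨ p2, u
2. p2, u
Accessibility: uRu

Satisfiable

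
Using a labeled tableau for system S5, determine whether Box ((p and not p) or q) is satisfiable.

1. Box ((p and not p) or q), 0
2. (p and not p) or q, 0
3. q, 0
Accessibility: 0R0

Satisfiable (open branch found)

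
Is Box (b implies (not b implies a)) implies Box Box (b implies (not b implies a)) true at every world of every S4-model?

Yes, valid

Tableau for the negation not (Box (b implies (not b implies a)) implies Box Box (b implies (not b implies a))):
1. not (Box (b implies (not b implies a)) implies Box Box (b implies (not b implies a))), 0
2. Box (b implies (not b implies a)), 0
3. not Box Box (b implies (not b implies a)), 0
4. b implies (not b implies a), 0
5. not b implies a, 0
6. a, 0
7. not Box (b implies (not b implies a)), 1
8. b implies (not b implies a), 1
9. not b implies a, 1
10. a, 1
11. not (b implies (not b implies a)), 2
12. b, 2
13. not (not b implies a), 2
14. not b, 2
15. not a, 2
Accessibility: 0R0, 0R1, 0R2, 1R1, 1R2, 2R2
Branch closes: b and not b both at 2.
Every branch of the negation's tableau closes; the branch above is one of them.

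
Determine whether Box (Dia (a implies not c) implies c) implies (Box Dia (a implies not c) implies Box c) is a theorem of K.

Tableau for the negation not (Box (Dia (a implies not c) implies c) implies (Box Dia (a implies not c) implies Box c)):
1. not (Box (Dia (a implies not c) implies c) implies (Box Dia (a implies not c) implies Box c)), u
2. Box (Dia (a implies not c) implies c), u
3. not (Box Dia (a implies not c) implies Box c), u
4. Box Dia (a implies not c), u
5. not Box c, u
6. not c, v
7. Dia (a implies not c) implies c, v
8. Dia (a implies not c), v
9. not Dia (a implies not c), v
10. a implies not c, w
11. not (a implies not c), w
12. a, w
13. c, w
14. not c, w
Accessibility: uRv, vRw
Branch closes: c and not c both at w.
Every branch of the negation's tableau closes; the branch above is one of them.

Yes, valid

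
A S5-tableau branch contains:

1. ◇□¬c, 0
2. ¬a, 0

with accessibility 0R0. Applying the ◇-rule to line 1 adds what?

a fresh world 1 with 0R1, and □¬c at 1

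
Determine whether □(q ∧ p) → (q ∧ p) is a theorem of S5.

Tableau for the negation ¬(□(q ∧ p) → (q ∧ p)):
1. ¬(□(q ∧ p) → (q ∧ p)), 0
2. □(q ∧ p), 0   [¬→-rule on 1]
3. ¬(q ∧ p), 0   [¬→-rule on 1]
4. q ∧ p, 0   [□-rule on 2 via 0R0]
5. q, 0   [∧-rule on 4]
6. p, 0   [∧-rule on 4]
7. ¬p, 0   [¬∧-rule on 3 (branches; this branch)]
Accessibility: 0R0
Branch closes: p and ¬p both at 0.
Every branch of the negation's tableau closes; the branch above is one of them.

Valid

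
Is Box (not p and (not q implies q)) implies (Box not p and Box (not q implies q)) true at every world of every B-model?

Yes, valid

Tableau for the negation not (Box (not p and (not q implies q)) implies (Box not p and Box (not q implies q))):
1. not (Box (not p and (not q implies q)) implies (Box not p and Box (not q implies q))), u
2. Box (not p and (not q implies q)), u
3. not (Box not p and Box (not q implies q)), u
4. not p and (not q implies q), u
5. not p, u
6. not q implies q, u
7. not Box (not q implies q), u
8. q, u
9. not (not q implies q), v
10. not q, v
11. not p and (not q implies q), v
12. not p, v
13. not q implies q, v
14. q, v
Accessibility: uRu, uRv, vRu, vRv
Branch closes: q and not q both at v.
All branches of the negation close; one closing branch shown above.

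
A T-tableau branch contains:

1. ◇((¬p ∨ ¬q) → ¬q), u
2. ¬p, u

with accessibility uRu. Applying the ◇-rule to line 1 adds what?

a fresh world v with uRv, and (¬p ∨ ¬q) → ¬q at v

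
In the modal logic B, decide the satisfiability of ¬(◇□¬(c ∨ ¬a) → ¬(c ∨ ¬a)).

1. ¬(◇□¬(c ∨ ¬a) → ¬(c ∨ ¬a)), 0
2. ◇□¬(c ∨ ¬a), 0
3. c ∨ ¬a, 0
4. ¬a, 0
5. □¬(c ∨ ¬a), 1
6. ¬(c ∨ ¬a), 0
7. ¬c, 0
8. a, 0
Accessibility: 0R0, 0R1, 1R0, 1R1
Branch closes: a and ¬a both at 0.
All branches of the tableau close; one closing branch shown above.

Unsatisfiable (every branch closes)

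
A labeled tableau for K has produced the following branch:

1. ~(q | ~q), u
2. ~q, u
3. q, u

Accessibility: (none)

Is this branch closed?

Yes, closed

Both q and ~q appear at u.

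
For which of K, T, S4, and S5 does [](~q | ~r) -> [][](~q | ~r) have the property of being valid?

S4, S5

S4-tableau for the negation ~([](~q | ~r) -> [][](~q | ~r)):
1. ~([](~q | ~r) -> [][](~q | ~r)), u
2. [](~q | ~r), u
3. ~[][](~q | ~r), u
4. ~q | ~r, u
5. ~r, u
6. ~[](~q | ~r), v
7. ~q | ~r, v
8. ~r, v
9. ~(~q | ~r), w
10. q, w
11. r, w
12. ~q | ~r, w
13. ~r, w
Accessibility: uRu, uRv, uRw, vRv, vRw, wRw
Branch closes: r and ~r both at w.
Every branch closes (one shown): valid in S4, hence also in S5 (every theorem of S4 is a theorem of S5).
T-tableau for the negation ~([](~q | ~r) -> [][](~q | ~r)):
1. ~([](~q | ~r) -> [][](~q | ~r)), u
2. [](~q | ~r), u
3. ~[][](~q | ~r), u
4. ~q | ~r, u
5. ~r, u
6. ~[](~q | ~r), v
7. ~q | ~r, v
8. ~r, v
9. ~(~q | ~r), w
10. q, w
11. r, w
Accessibility: uRu, uRv, vRv, vRw, wRw
Complete open branch: countermodel on a T-frame, so not valid in T, nor in K (the same frame is also a K-frame).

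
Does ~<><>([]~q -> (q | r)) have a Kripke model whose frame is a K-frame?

Satisfiable (open branch found)

1. ~<><>([]~q -> (q | r)), w0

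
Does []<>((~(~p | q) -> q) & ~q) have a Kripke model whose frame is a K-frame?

Yes, satisfiable

1. []<>((~(~p | q) -> q) & ~q), w0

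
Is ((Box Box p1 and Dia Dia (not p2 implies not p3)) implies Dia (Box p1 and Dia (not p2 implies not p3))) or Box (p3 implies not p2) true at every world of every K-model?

Tableau for the negation not (((Box Box p1 and Dia Dia (not p2 implies not p3)) implies Dia (Box p1 and Dia (not p2 implies not p3))) or Box (p3 implies not p2)):
1. not (((Box Box p1 and Dia Dia (not p2 implies not p3)) implies Dia (Box p1 and Dia (not p2 implies not p3))) or Box (p3 implies not p2)), 0
2. not ((Box Box p1 and Dia Dia (not p2 implies not p3)) implies Dia (Box p1 and Dia (not p2 implies not p3))), 0
3. not Box (p3 implies not p2), 0
4. Box Box p1 and Dia Dia (not p2 implies not p3), 0
5. not Dia (Box p1 and Dia (not p2 implies not p3)), 0
6. Box Box p1, 0
7. Dia Dia (not p2 implies not p3), 0
8. not (p3 implies not p2), 1
9. p3, 1
10. p2, 1
11. not (Box p1 and Dia (not p2 implies not p3)), 1
12. Box p1, 1
13. not Dia (not p2 implies not p3), 1
14. Dia (not p2 implies not p3), 2
15. not (Box p1 and Dia (not p2 implies not p3)), 2
16. Box p1, 2
17. not Box p1, 2
18. not p2 implies not p3, 3
19. p1, 3
20. not p3, 3
21. not p1, 4
22. p1, 4
Accessibility: 0R1, 0R2, 2R3, 2R4
Branch closes: p1 and not p1 both at 4.
All branches of the negation close; one closing branch shown above.

Yes, valid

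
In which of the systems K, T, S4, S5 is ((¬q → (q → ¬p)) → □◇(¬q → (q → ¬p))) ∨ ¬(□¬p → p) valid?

T-tableau for the negation ¬(((¬q → (q → ¬p)) → □◇(¬q → (q → ¬p))) ∨ ¬(□¬p → p)):
1. ¬(((¬q → (q → ¬p)) → □◇(¬q → (q → ¬p))) ∨ ¬(□¬p → p)), 0
2. ¬((¬q → (q → ¬p)) → □◇(¬q → (q → ¬p))), 0   [¬∨-rule on 1]
3. □¬p → p, 0   [¬∨-rule on 1]
4. ¬q → (q → ¬p), 0   [¬→-rule on 2]
5. ¬□◇(¬q → (q → ¬p)), 0   [¬→-rule on 2]
6. p, 0   [→-rule on 3 (branches; this branch)]
7. q → ¬p, 0   [→-rule on 4 (branches; this branch)]
8. ¬q, 0   [→-rule on 7 (branches; this branch)]
9. ¬◇(¬q → (q → ¬p)), 1   [¬□-rule on 5: fresh world 1, 0R1]
10. ¬(¬q → (q → ¬p)), 1   [¬◇-rule on 9 via 1R1]
11. ¬q, 1   [¬→-rule on 10]
12. ¬(q → ¬p), 1   [¬→-rule on 10]
13. q, 1   [¬→-rule on 12]
14. p, 1   [¬→-rule on 12]
Accessibility: 0R0, 0R1, 1R1
Branch closes: q and ¬q both at 1.
Every branch closes (one shown): valid in T, hence also in S4, S5 (every theorem of T is a theorem of S4 and S5).
K-tableau for the negation ¬(((¬q → (q → ¬p)) → □◇(¬q → (q → ¬p))) ∨ ¬(□¬p → p)):
1. ¬(((¬q → (q → ¬p)) → □◇(¬q → (q → ¬p))) ∨ ¬(□¬p → p)), 0
2. ¬((¬q → (q → ¬p)) → □◇(¬q → (q → ¬p))), 0   [¬∨-rule on 1]
3. □¬p → p, 0   [¬∨-rule on 1]
4. ¬q → (q → ¬p), 0   [¬→-rule on 2]
5. ¬□◇(¬q → (q → ¬p)), 0   [¬→-rule on 2]
6. p, 0   [→-rule on 3 (branches; this branch)]
7. q → ¬p, 0   [→-rule on 4 (branches; this branch)]
8. ¬q, 0   [→-rule on 7 (branches; this branch)]
9. ¬◇(¬q → (q → ¬p)), 1   [¬□-rule on 5: fresh world 1, 0R1]
Accessibility: 0R1
Complete open branch: countermodel on a K-frame, so not valid in K.

T, S4, S5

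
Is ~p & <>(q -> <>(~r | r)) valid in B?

Tableau for the negation ~(~p & <>(q -> <>(~r | r))):
1. ~(~p & <>(q -> <>(~r | r))), w0
2. p, w0
Accessibility: w0Rw0
The negation has an open branch (countermodel exists).

Invalid (countermodel exists)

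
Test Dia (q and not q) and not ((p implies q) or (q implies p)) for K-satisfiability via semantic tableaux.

1. Dia (q and not q) and not ((p implies q) or (q implies p)), 0
2. Dia (q and not q), 0
3. not ((p implies q) or (q implies p)), 0
4. not (p implies q), 0
5. not (q implies p), 0
6. p, 0
7. not q, 0
8. q, 0
9. not p, 0
Branch closes: q and not q both at 0.
(One branch shown.) All branches close.

Unsatisfiable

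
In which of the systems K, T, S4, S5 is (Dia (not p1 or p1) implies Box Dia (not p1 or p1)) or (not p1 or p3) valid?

T, S4, S5

T-tableau for the negation not ((Dia (not p1 or p1) implies Box Dia (not p1 or p1)) or (not p1 or p3)):
1. not ((Dia (not p1 or p1) implies Box Dia (not p1 or p1)) or (not p1 or p3)), 0
2. not (Dia (not p1 or p1) implies Box Dia (not p1 or p1)), 0
3. not (not p1 or p3), 0
4. Dia (not p1 or p1), 0
5. not Box Dia (not p1 or p1), 0
6. p1, 0
7. not p3, 0
8. not p1 or p1, 1
9. p1, 1
10. not Dia (not p1 or p1), 2
11. not (not p1 or p1), 2
12. p1, 2
13. not p1, 2
Accessibility: 0R0, 0R1, 0R2, 1R1, 2R2
Branch closes: p1 and not p1 both at 2.
Every branch closes (one shown): valid in T, hence also in S4, S5 (every theorem of T is a theorem of S4 and S5).
K-tableau for the negation not ((Dia (not p1 or p1) implies Box Dia (not p1 or p1)) or (not p1 or p3)):
1. not ((Dia (not p1 or p1) implies Box Dia (not p1 or p1)) or (not p1 or p3)), 0
2. not (Dia (not p1 or p1) implies Box Dia (not p1 or p1)), 0
3. not (not p1 or p3), 0
4. Dia (not p1 or p1), 0
5. not Box Dia (not p1 or p1), 0
6. p1, 0
7. not p3, 0
8. not p1 or p1, 1
9. p1, 1
10. not Dia (not p1 or p1), 2
Accessibility: 0R1, 0R2
Complete open branch: countermodel on a K-frame, so not valid in K.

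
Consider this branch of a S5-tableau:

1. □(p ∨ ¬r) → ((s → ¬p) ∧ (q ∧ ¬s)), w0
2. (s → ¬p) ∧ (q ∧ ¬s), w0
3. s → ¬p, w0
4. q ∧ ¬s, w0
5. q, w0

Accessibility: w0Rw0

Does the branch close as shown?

No atom appears with both signs at the same world.

No, open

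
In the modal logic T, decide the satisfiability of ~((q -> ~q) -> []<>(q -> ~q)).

1. ~((q -> ~q) -> []<>(q -> ~q)), 0
2. q -> ~q, 0
3. ~[]<>(q -> ~q), 0
4. ~q, 0
5. ~<>(q -> ~q), 1
6. ~(q -> ~q), 1
7. q, 1
Accessibility: 0R0, 0R1, 1R1

Yes, satisfiable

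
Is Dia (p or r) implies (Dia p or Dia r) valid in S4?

Valid in S4

Tableau for the negation not (Dia (p or r) implies (Dia p or Dia r)):
1. not (Dia (p or r) implies (Dia p or Dia r)), 0
2. Dia (p or r), 0
3. not (Dia p or Dia r), 0
4. not Dia p, 0
5. not Dia r, 0
6. not p, 0
7. not r, 0
8. p or r, 1
9. not p, 1
10. not r, 1
11. r, 1
Accessibility: 0R0, 0R1, 1R1
Branch closes: r and not r both at 1.
Every branch of the negation's tableau closes; the branch above is one of them.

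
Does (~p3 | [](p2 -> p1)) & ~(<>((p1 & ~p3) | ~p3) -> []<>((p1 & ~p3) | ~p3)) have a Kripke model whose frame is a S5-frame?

1. (~p3 | [](p2 -> p1)) & ~(<>((p1 & ~p3) | ~p3) -> []<>((p1 & ~p3) | ~p3)), w0
2. ~p3 | [](p2 -> p1), w0   [&-rule on 1]
3. ~(<>((p1 & ~p3) | ~p3) -> []<>((p1 & ~p3) | ~p3)), w0   [&-rule on 1]
4. <>((p1 & ~p3) | ~p3), w0   [~->-rule on 3]
5. ~[]<>((p1 & ~p3) | ~p3), w0   [~->-rule on 3]
6. [](p2 -> p1), w0   [|-rule on 2 (branches; this branch)]
7. p2 -> p1, w0   [[]-rule on 6 via w0Rw0]
8. p1, w0   [->-rule on 7 (branches; this branch)]
9. (p1 & ~p3) | ~p3, w1   [<>-rule on 4: fresh world w1, w0Rw1]
10. p2 -> p1, w1   [[]-rule on 6 via w0Rw1]
11. p1 & ~p3, w1   [|-rule on 9 (branches; this branch)]
12. p1, w1   [&-rule on 11]
13. ~p3, w1   [&-rule on 11]
14. ~<>((p1 & ~p3) | ~p3), w2   [~[]-rule on 5: fresh world w2, w0Rw2]
15. p2 -> p1, w2   [[]-rule on 6 via w0Rw2]
16. ~((p1 & ~p3) | ~p3), w0   [~<>-rule on 14 via w2Rw0]
17. ~(p1 & ~p3), w0   [~|-rule on 16]
18. p3, w0   [~|-rule on 16]
19. ~((p1 & ~p3) | ~p3), w1   [~<>-rule on 14 via w2Rw1]
20. ~(p1 & ~p3), w1   [~|-rule on 19]
21. p3, w1   [~|-rule on 19]
Accessibility: w0Rw0, w0Rw1, w0Rw2, w1Rw0, w1Rw1, w1Rw2, w2Rw0, w2Rw1, w2Rw2
Branch closes: p3 and ~p3 both at w1.
Every branch closes; the branch above is one of them.

No, unsatisfiable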